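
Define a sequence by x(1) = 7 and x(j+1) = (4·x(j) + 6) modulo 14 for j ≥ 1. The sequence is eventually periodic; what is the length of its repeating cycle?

3

Listing terms: x(1) = 7; x(2) = 6; x(3) = 2; x(4) = 0; x(5) = 6.
Since x(5) = x(2) = 6, the sequence is eventually periodic: after a pre-period of length 1 it cycles with period 3.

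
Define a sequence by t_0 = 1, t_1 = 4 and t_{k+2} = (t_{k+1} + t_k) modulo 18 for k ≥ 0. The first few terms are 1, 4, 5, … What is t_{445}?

We have t_0 = 1, t_1 = 4, t_2 = 5, t_3 = 9, t_4 = 14, t_5 = 5, t_6 = 1, t_7 = 6, t_8 = 7, t_9 = 13, t_{10} = 2, t_{11} = 15, t_{12} = 17, t_{13} = 14, t_{14} = 13, t_{15} = 9, t_{16} = 4, t_{17} = 13, t_{18} = 17, t_{19} = 12, t_{20} = 11, t_{21} = 5, t_{22} = 16, t_{23} = 3, t_{24} = 1, t_{25} = 4.
Since (t_{24}, t_{25}) = (t_0, t_1) = (1, 4) (two consecutive terms determine the rest), the sequence is periodic with period 24.
So t_{445} = t_{0 + ((445-0) mod 24)} = t_{13} = 14.

14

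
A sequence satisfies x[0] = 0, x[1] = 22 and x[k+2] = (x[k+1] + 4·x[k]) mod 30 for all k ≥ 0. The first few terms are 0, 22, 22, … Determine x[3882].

10

We have x[0] = 0, x[1] = 22, x[2] = 22, x[3] = 20, x[4] = 18, x[5] = 8, x[6] = 20, x[7] = 22, x[8] = 12, x[9] = 10, x[10] = 28, x[11] = 8, x[12] = 0, x[13] = 2, x[14] = 2, x[15] = 10, x[16] = 18, x[17] = 28, x[18] = 10, x[19] = 2, x[20] = 12, x[21] = 20, x[22] = 8, x[23] = 28, x[24] = 0, x[25] = 22.
The sequence repeats with period 24.
So x[3882] = x[0 + ((3882-0) mod 24)] = x[18] = 10.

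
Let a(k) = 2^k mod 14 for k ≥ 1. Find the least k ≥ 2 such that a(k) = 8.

Listing terms: a(1) = 2,  a(2) = 4,  a(3) = 8,  a(4) = 2.
Since a(4) = a(1) = 2, the sequence is periodic with period 3.
The value 8 first appears (with k ≥ 2) at a(3).

3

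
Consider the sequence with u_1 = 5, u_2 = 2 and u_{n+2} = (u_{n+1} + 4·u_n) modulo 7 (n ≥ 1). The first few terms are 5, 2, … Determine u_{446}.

We have u_1 = 5, u_2 = 2, u_3 = 1, u_4 = 2, u_5 = 6, u_6 = 0, u_7 = 3, u_8 = 3, u_9 = 1, u_{10} = 6, u_{11} = 3, u_{12} = 6, u_{13} = 4, u_{14} = 0, u_{15} = 2, u_{16} = 2, u_{17} = 3, u_{18} = 4, u_{19} = 2, u_{20} = 4, u_{21} = 5, u_{22} = 0, u_{23} = 6, u_{24} = 6, u_{25} = 2, u_{26} = 5, u_{27} = 6, u_{28} = 5, u_{29} = 1, u_{30} = 0, u_{31} = 4, u_{32} = 4, u_{33} = 6, u_{34} = 1, u_{35} = 4, u_{36} = 1, u_{37} = 3, u_{38} = 0, u_{39} = 5, u_{40} = 5, u_{41} = 4, u_{42} = 3, u_{43} = 5, u_{44} = 3, u_{45} = 2, u_{46} = 0, u_{47} = 1, u_{48} = 1, u_{49} = 5, u_{50} = 2.
Since (u_{49}, u_{50}) = (u_1, u_2) = (5, 2) (two consecutive terms determine the rest), the sequence is periodic with period 48.
(446 - 1) mod 48 = 13, so u_{446} = u_{14} = 0.

0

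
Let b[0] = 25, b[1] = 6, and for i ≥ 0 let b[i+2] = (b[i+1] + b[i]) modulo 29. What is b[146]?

We have b[0] = 25; b[1] = 6; b[2] = 2; b[3] = 8; b[4] = 10; b[5] = 18; b[6] = 28; b[7] = 17; b[8] = 16; b[9] = 4; b[10] = 20; b[11] = 24; b[12] = 15; b[13] = 10; b[14] = 25; b[15] = 6.
Since (b[14], b[15]) = (b[0], b[1]) = (25, 6) (two consecutive terms determine the rest), the sequence is periodic with period 14.
So b[146] = b[0 + ((146-0) mod 14)] = b[6] = 28.

28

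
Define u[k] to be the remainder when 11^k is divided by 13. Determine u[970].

10

u[0] = 1; u[1] = 11; u[2] = 4; u[3] = 5; u[4] = 3; u[5] = 7; u[6] = 12; u[7] = 2; u[8] = 9; u[9] = 8; u[10] = 10; u[11] = 6; u[12] = 1.
The sequence repeats with period 12.
(970 - 0) mod 12 = 10, so u[970] = u[10] = 10.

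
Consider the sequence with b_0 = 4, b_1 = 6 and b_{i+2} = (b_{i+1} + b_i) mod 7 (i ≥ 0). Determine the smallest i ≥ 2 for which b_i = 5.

4

We have b_0 = 4; b_1 = 6; b_2 = 3; b_3 = 2; b_4 = 5; b_5 = 0; b_6 = 5; b_7 = 5; b_8 = 3; b_9 = 1; b_{10} = 4; b_{11} = 5; b_{12} = 2; b_{13} = 0; b_{14} = 2; b_{15} = 2; b_{16} = 4; b_{17} = 6.
The sequence repeats with period 16.
The value 5 first appears (with i ≥ 2) at b_4.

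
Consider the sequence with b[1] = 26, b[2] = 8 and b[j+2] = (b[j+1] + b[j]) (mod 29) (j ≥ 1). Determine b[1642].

13

b[1] = 26; b[2] = 8; b[3] = 5; b[4] = 13; b[5] = 18; b[6] = 2; b[7] = 20; b[8] = 22; b[9] = 13; b[10] = 6; b[11] = 19; b[12] = 25; b[13] = 15; b[14] = 11; b[15] = 26; b[16] = 8.
Since (b[15], b[16]) = (b[1], b[2]) = (26, 8) (two consecutive terms determine the rest), the sequence is periodic with period 14.
(1642 - 1) mod 14 = 3, so b[1642] = b[4] = 13.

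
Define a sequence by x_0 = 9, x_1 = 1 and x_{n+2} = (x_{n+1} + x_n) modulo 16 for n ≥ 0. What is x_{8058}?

13

Computing terms: x_0 = 9; x_1 = 1; x_2 = 10; x_3 = 11; x_4 = 5; x_5 = 0; x_6 = 5; x_7 = 5; x_8 = 10; x_9 = 15; x_{10} = 9; x_{11} = 8; x_{12} = 1; x_{13} = 9; x_{14} = 10; x_{15} = 3; x_{16} = 13; x_{17} = 0; x_{18} = 13; x_{19} = 13; x_{20} = 10; x_{21} = 7; x_{22} = 1; x_{23} = 8; x_{24} = 9; x_{25} = 1.
Since (x_{24}, x_{25}) = (x_0, x_1) = (9, 1) (two consecutive terms determine the rest), the sequence is periodic with period 24.
So x_{8058} = x_{0 + ((8058-0) mod 24)} = x_{18} = 13.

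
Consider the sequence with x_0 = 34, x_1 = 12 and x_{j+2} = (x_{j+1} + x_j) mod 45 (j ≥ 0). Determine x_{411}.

13

We have x_0 = 34, x_1 = 12, x_2 = 1, x_3 = 13, x_4 = 14, x_5 = 27, x_6 = 41, x_7 = 23, x_8 = 19, x_9 = 42, x_{10} = 16, x_{11} = 13, x_{12} = 29, x_{13} = 42, x_{14} = 26, x_{15} = 23, x_{16} = 4, x_{17} = 27, x_{18} = 31, x_{19} = 13, x_{20} = 44, x_{21} = 12, x_{22} = 11, x_{23} = 23, x_{24} = 34, x_{25} = 12.
The sequence repeats with period 24.
So x_{411} = x_{0 + ((411-0) mod 24)} = x_3 = 13.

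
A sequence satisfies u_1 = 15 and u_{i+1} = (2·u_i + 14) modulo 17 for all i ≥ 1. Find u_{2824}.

Computing terms: u_1 = 15,  u_2 = 10,  u_3 = 0,  u_4 = 14,  u_5 = 8,  u_6 = 13,  u_7 = 6,  u_8 = 9,  u_9 = 15.
Since u_9 = u_1 = 15, the sequence is periodic with period 8.
So u_{2824} = u_{1 + ((2824-1) mod 8)} = u_8 = 9.

9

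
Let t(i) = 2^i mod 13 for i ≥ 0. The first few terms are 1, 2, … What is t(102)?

We have t(0) = 1; t(1) = 2; t(2) = 4; t(3) = 8; t(4) = 3; t(5) = 6; t(6) = 12; t(7) = 11; t(8) = 9; t(9) = 5; t(10) = 10; t(11) = 7; t(12) = 1.
The sequence repeats with period 12.
(102 - 0) mod 12 = 6, so t(102) = t(6) = 12.

12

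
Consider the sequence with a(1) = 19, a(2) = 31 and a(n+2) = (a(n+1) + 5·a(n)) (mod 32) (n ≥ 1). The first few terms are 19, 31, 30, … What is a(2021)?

15

We have a(1) = 19, a(2) = 31, a(3) = 30, a(4) = 25, a(5) = 15, a(6) = 12, a(7) = 23, a(8) = 19, a(9) = 6, a(10) = 5, a(11) = 3, a(12) = 28, a(13) = 11, a(14) = 23, a(15) = 14, a(16) = 1, a(17) = 7, a(18) = 12, a(19) = 15, a(20) = 11, a(21) = 22, a(22) = 13, a(23) = 27, a(24) = 28, a(25) = 3, a(26) = 15, a(27) = 30, a(28) = 9, a(29) = 31, a(30) = 12, a(31) = 7, a(32) = 3, a(33) = 6, a(34) = 21, a(35) = 19, a(36) = 28, a(37) = 27, a(38) = 7, a(39) = 14, a(40) = 17, a(41) = 23, a(42) = 12, a(43) = 31, a(44) = 27, a(45) = 22, a(46) = 29, a(47) = 11, a(48) = 28, a(49) = 19, a(50) = 31.
The sequence repeats with period 48.
(2021 - 1) mod 48 = 4, so a(2021) = a(5) = 15.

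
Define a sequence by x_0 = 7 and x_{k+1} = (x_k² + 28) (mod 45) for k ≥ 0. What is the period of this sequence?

3

x_0 = 7,  x_1 = 32,  x_2 = 17,  x_3 = 2,  x_4 = 32.
Since x_4 = x_1 = 32, the sequence is eventually periodic: after a pre-period of length 1 it cycles with period 3.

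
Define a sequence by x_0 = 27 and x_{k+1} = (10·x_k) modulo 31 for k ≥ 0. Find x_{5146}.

x_0 = 27,  x_1 = 22,  x_2 = 3,  x_3 = 30,  x_4 = 21,  x_5 = 24,  x_6 = 23,  x_7 = 13,  x_8 = 6,  x_9 = 29,  x_{10} = 11,  x_{11} = 17,  x_{12} = 15,  x_{13} = 26,  x_{14} = 12,  x_{15} = 27.
The sequence repeats with period 15.
So x_{5146} = x_{0 + ((5146-0) mod 15)} = x_1 = 22.

22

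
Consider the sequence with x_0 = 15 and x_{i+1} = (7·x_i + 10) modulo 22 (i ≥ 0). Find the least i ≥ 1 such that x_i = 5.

Listing terms: x_0 = 15, x_1 = 5, x_2 = 1, x_3 = 17, x_4 = 19, x_5 = 11, x_6 = 21, x_7 = 3, x_8 = 9, x_9 = 7, x_{10} = 15.
The sequence repeats with period 10.
The value 5 first appears (with i ≥ 1) at x_1.

1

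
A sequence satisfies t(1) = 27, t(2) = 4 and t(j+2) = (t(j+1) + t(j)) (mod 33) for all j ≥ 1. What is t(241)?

t(1) = 27,  t(2) = 4,  t(3) = 31,  t(4) = 2,  t(5) = 0,  t(6) = 2,  t(7) = 2,  t(8) = 4,  t(9) = 6,  t(10) = 10,  t(11) = 16,  t(12) = 26,  t(13) = 9,  t(14) = 2,  t(15) = 11,  t(16) = 13,  t(17) = 24,  t(18) = 4,  t(19) = 28,  t(20) = 32,  t(21) = 27,  t(22) = 26,  t(23) = 20,  t(24) = 13,  t(25) = 0,  t(26) = 13,  t(27) = 13,  t(28) = 26,  t(29) = 6,  t(30) = 32,  t(31) = 5,  t(32) = 4,  t(33) = 9,  t(34) = 13,  t(35) = 22,  t(36) = 2,  t(37) = 24,  t(38) = 26,  t(39) = 17,  t(40) = 10,  t(41) = 27,  t(42) = 4.
The sequence repeats with period 40.
(241 - 1) mod 40 = 0, so t(241) = t(1) = 27.

27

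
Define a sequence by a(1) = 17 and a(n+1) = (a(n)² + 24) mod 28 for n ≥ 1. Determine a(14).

5

a(1) = 17,  a(2) = 5,  a(3) = 21,  a(4) = 17.
Since a(4) = a(1) = 17, the sequence is periodic with period 3.
(14 - 1) mod 3 = 1, so a(14) = a(2) = 5.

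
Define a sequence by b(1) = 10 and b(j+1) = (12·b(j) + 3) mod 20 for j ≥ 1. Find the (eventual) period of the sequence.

4

b(1) = 10,  b(2) = 3,  b(3) = 19,  b(4) = 11,  b(5) = 15,  b(6) = 3.
Since b(6) = b(2) = 3, the sequence is eventually periodic: after a pre-period of length 1 it cycles with period 4.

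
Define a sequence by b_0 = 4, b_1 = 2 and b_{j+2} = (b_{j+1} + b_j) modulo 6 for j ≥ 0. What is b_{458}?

Listing terms: b_0 = 4,  b_1 = 2,  b_2 = 0,  b_3 = 2,  b_4 = 2,  b_5 = 4,  b_6 = 0,  b_7 = 4,  b_8 = 4,  b_9 = 2.
The sequence repeats with period 8.
So b_{458} = b_{0 + ((458-0) mod 8)} = b_2 = 0.

0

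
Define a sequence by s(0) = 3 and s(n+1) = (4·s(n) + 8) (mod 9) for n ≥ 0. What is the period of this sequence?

s(0) = 3, s(1) = 2, s(2) = 7, s(3) = 0, s(4) = 8, s(5) = 4, s(6) = 6, s(7) = 5, s(8) = 1, s(9) = 3.
The sequence repeats with period 9.

9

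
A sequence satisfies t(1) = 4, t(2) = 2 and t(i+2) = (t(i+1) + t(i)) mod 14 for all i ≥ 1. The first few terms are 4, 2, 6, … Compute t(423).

Computing terms: t(1) = 4; t(2) = 2; t(3) = 6; t(4) = 8; t(5) = 0; t(6) = 8; t(7) = 8; t(8) = 2; t(9) = 10; t(10) = 12; t(11) = 8; t(12) = 6; t(13) = 0; t(14) = 6; t(15) = 6; t(16) = 12; t(17) = 4; t(18) = 2.
Since (t(17), t(18)) = (t(1), t(2)) = (4, 2) (two consecutive terms determine the rest), the sequence is periodic with period 16.
(423 - 1) mod 16 = 6, so t(423) = t(7) = 8.

8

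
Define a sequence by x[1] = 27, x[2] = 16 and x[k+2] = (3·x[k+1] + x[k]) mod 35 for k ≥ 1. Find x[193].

We have x[1] = 27; x[2] = 16; x[3] = 5; x[4] = 31; x[5] = 28; x[6] = 10; x[7] = 23; x[8] = 9; x[9] = 15; x[10] = 19; x[11] = 2; x[12] = 25; x[13] = 7; x[14] = 11; x[15] = 5; x[16] = 26; x[17] = 13; x[18] = 30; x[19] = 33; x[20] = 24; x[21] = 0; x[22] = 24; x[23] = 2; x[24] = 30; x[25] = 22; x[26] = 26; x[27] = 30; x[28] = 11; x[29] = 28; x[30] = 25; x[31] = 33; x[32] = 19; x[33] = 20; x[34] = 9; x[35] = 12; x[36] = 10; x[37] = 7; x[38] = 31; x[39] = 30; x[40] = 16; x[41] = 8; x[42] = 5; x[43] = 23; x[44] = 4; x[45] = 0; x[46] = 4; x[47] = 12; x[48] = 5; x[49] = 27; x[50] = 16.
The sequence repeats with period 48.
So x[193] = x[1 + ((193-1) mod 48)] = x[1] = 27.

27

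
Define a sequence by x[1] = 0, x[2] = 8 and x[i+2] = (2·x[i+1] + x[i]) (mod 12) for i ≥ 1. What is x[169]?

0

Listing terms: x[1] = 0,  x[2] = 8,  x[3] = 4,  x[4] = 4,  x[5] = 0,  x[6] = 4,  x[7] = 8,  x[8] = 8,  x[9] = 0,  x[10] = 8.
Since (x[9], x[10]) = (x[1], x[2]) = (0, 8) (two consecutive terms determine the rest), the sequence is periodic with period 8.
(169 - 1) mod 8 = 0, so x[169] = x[1] = 0.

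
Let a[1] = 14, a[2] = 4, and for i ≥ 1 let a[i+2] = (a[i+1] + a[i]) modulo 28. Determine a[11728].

We have a[1] = 14, a[2] = 4, a[3] = 18, a[4] = 22, a[5] = 12, a[6] = 6, a[7] = 18, a[8] = 24, a[9] = 14, a[10] = 10, a[11] = 24, a[12] = 6, a[13] = 2, a[14] = 8, a[15] = 10, a[16] = 18, a[17] = 0, a[18] = 18, a[19] = 18, a[20] = 8, a[21] = 26, a[22] = 6, a[23] = 4, a[24] = 10, a[25] = 14, a[26] = 24, a[27] = 10, a[28] = 6, a[29] = 16, a[30] = 22, a[31] = 10, a[32] = 4, a[33] = 14, a[34] = 18, a[35] = 4, a[36] = 22, a[37] = 26, a[38] = 20, a[39] = 18, a[40] = 10, a[41] = 0, a[42] = 10, a[43] = 10, a[44] = 20, a[45] = 2, a[46] = 22, a[47] = 24, a[48] = 18, a[49] = 14, a[50] = 4.
The sequence repeats with period 48.
(11728 - 1) mod 48 = 15, so a[11728] = a[16] = 18.

18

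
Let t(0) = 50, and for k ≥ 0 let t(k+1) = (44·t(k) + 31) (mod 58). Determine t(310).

1

We have t(0) = 50, t(1) = 27, t(2) = 1, t(3) = 17, t(4) = 25, t(5) = 29, t(6) = 31, t(7) = 3, t(8) = 47, t(9) = 11, t(10) = 51, t(11) = 13, t(12) = 23, t(13) = 57, t(14) = 45, t(15) = 39, t(16) = 7, t(17) = 49, t(18) = 41, t(19) = 37, t(20) = 35, t(21) = 5, t(22) = 19, t(23) = 55, t(24) = 15, t(25) = 53, t(26) = 43, t(27) = 9, t(28) = 21, t(29) = 27.
Since t(29) = t(1) = 27, the sequence is eventually periodic: after a pre-period of length 1 it cycles with period 28.
For k ≥ 1, t(k) depends only on (k - 1) mod 28. (310 - 1) mod 28 = 1, so t(310) = t(2) = 1.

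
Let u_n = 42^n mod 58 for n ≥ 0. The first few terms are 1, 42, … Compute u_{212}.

Computing terms: u_0 = 1, u_1 = 42, u_2 = 24, u_3 = 22, u_4 = 54, u_5 = 6, u_6 = 20, u_7 = 28, u_8 = 16, u_9 = 34, u_{10} = 36, u_{11} = 4, u_{12} = 52, u_{13} = 38, u_{14} = 30, u_{15} = 42.
Since u_{15} = u_1 = 42, the sequence is eventually periodic: after a pre-period of length 1 it cycles with period 14.
For n ≥ 1, u_n depends only on (n - 1) mod 14. (212 - 1) mod 14 = 1, so u_{212} = u_2 = 24.

24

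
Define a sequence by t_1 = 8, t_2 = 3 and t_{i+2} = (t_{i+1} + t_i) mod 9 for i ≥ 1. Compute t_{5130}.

6

Listing terms: t_1 = 8,  t_2 = 3,  t_3 = 2,  t_4 = 5,  t_5 = 7,  t_6 = 3,  t_7 = 1,  t_8 = 4,  t_9 = 5,  t_{10} = 0,  t_{11} = 5,  t_{12} = 5,  t_{13} = 1,  t_{14} = 6,  t_{15} = 7,  t_{16} = 4,  t_{17} = 2,  t_{18} = 6,  t_{19} = 8,  t_{20} = 5,  t_{21} = 4,  t_{22} = 0,  t_{23} = 4,  t_{24} = 4,  t_{25} = 8,  t_{26} = 3.
Since (t_{25}, t_{26}) = (t_1, t_2) = (8, 3) (two consecutive terms determine the rest), the sequence is periodic with period 24.
(5130 - 1) mod 24 = 17, so t_{5130} = t_{18} = 6.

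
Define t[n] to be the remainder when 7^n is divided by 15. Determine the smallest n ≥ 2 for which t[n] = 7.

We have t[1] = 7; t[2] = 4; t[3] = 13; t[4] = 1; t[5] = 7.
Since t[5] = t[1] = 7, the sequence is periodic with period 4.
The value 7 next appears (with n ≥ 2) at t[5].

5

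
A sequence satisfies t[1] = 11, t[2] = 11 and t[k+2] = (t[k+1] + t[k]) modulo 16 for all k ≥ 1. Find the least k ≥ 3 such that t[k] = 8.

Computing terms: t[1] = 11; t[2] = 11; t[3] = 6; t[4] = 1; t[5] = 7; t[6] = 8; t[7] = 15; t[8] = 7; t[9] = 6; t[10] = 13; t[11] = 3; t[12] = 0; t[13] = 3; t[14] = 3; t[15] = 6; t[16] = 9; t[17] = 15; t[18] = 8; t[19] = 7; t[20] = 15; t[21] = 6; t[22] = 5; t[23] = 11; t[24] = 0; t[25] = 11; t[26] = 11.
Since (t[25], t[26]) = (t[1], t[2]) = (11, 11) (two consecutive terms determine the rest), the sequence is periodic with period 24.
The value 8 first appears (with k ≥ 3) at t[6].

6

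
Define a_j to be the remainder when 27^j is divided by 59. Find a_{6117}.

45

a_0 = 1; a_1 = 27; a_2 = 21; a_3 = 36; a_4 = 28; a_5 = 48; a_6 = 57; a_7 = 5; a_8 = 17; a_9 = 46; a_{10} = 3; a_{11} = 22; a_{12} = 4; a_{13} = 49; a_{14} = 25; a_{15} = 26; a_{16} = 53; a_{17} = 15; a_{18} = 51; a_{19} = 20; a_{20} = 9; a_{21} = 7; a_{22} = 12; a_{23} = 29; a_{24} = 16; a_{25} = 19; a_{26} = 41; a_{27} = 45; a_{28} = 35; a_{29} = 1.
Since a_{29} = a_0 = 1, the sequence is periodic with period 29.
So a_{6117} = a_{0 + ((6117-0) mod 29)} = a_{27} = 45.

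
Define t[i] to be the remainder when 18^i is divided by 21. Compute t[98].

t[1] = 18, t[2] = 9, t[3] = 15, t[4] = 18.
The sequence repeats with period 3.
(98 - 1) mod 3 = 1, so t[98] = t[2] = 9.

9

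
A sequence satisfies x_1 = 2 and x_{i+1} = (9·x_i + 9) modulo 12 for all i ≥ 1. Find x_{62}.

3

x_1 = 2,  x_2 = 3,  x_3 = 0,  x_4 = 9,  x_5 = 6,  x_6 = 3.
Since x_6 = x_2 = 3, the sequence is eventually periodic: after a pre-period of length 1 it cycles with period 4.
For i ≥ 2, x_i depends only on (i - 2) mod 4. (62 - 2) mod 4 = 0, so x_{62} = x_2 = 3.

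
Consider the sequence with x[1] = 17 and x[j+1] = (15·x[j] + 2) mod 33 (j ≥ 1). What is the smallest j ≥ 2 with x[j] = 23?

5

Listing terms: x[1] = 17; x[2] = 26; x[3] = 29; x[4] = 8; x[5] = 23; x[6] = 17.
The sequence repeats with period 5.
The value 23 first appears (with j ≥ 2) at x[5].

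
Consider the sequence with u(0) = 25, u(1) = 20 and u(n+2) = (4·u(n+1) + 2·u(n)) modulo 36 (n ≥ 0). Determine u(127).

Computing terms: u(0) = 25, u(1) = 20, u(2) = 22, u(3) = 20, u(4) = 16, u(5) = 32, u(6) = 16, u(7) = 20, u(8) = 4, u(9) = 20, u(10) = 16.
Since (u(9), u(10)) = (u(3), u(4)) = (20, 16) (two consecutive terms determine the rest), the sequence is eventually periodic: after a pre-period of length 3 it cycles with period 6.
For n ≥ 3, u(n) depends only on (n - 3) mod 6. (127 - 3) mod 6 = 4, so u(127) = u(7) = 20.

20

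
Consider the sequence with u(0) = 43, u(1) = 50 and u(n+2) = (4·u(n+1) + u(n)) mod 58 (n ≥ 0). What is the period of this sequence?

Listing terms: u(0) = 43, u(1) = 50, u(2) = 11, u(3) = 36, u(4) = 39, u(5) = 18, u(6) = 53, u(7) = 56, u(8) = 45, u(9) = 4, u(10) = 3, u(11) = 16, u(12) = 9, u(13) = 52, u(14) = 43, u(15) = 50.
Since (u(14), u(15)) = (u(0), u(1)) = (43, 50) (two consecutive terms determine the rest), the sequence is periodic with period 14.

14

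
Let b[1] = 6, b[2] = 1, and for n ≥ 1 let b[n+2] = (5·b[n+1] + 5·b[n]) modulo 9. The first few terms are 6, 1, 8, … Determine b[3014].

b[1] = 6, b[2] = 1, b[3] = 8, b[4] = 0, b[5] = 4, b[6] = 2, b[7] = 3, b[8] = 7, b[9] = 5, b[10] = 6, b[11] = 1.
Since (b[10], b[11]) = (b[1], b[2]) = (6, 1) (two consecutive terms determine the rest), the sequence is periodic with period 9.
So b[3014] = b[1 + ((3014-1) mod 9)] = b[8] = 7.

7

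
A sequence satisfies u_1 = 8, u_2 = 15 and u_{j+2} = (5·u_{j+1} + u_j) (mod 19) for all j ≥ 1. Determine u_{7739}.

0

Computing terms: u_1 = 8,  u_2 = 15,  u_3 = 7,  u_4 = 12,  u_5 = 10,  u_6 = 5,  u_7 = 16,  u_8 = 9,  u_9 = 4,  u_{10} = 10,  u_{11} = 16,  u_{12} = 14,  u_{13} = 10,  u_{14} = 7,  u_{15} = 7,  u_{16} = 4,  u_{17} = 8,  u_{18} = 6,  u_{19} = 0,  u_{20} = 6,  u_{21} = 11,  u_{22} = 4,  u_{23} = 12,  u_{24} = 7,  u_{25} = 9,  u_{26} = 14,  u_{27} = 3,  u_{28} = 10,  u_{29} = 15,  u_{30} = 9,  u_{31} = 3,  u_{32} = 5,  u_{33} = 9,  u_{34} = 12,  u_{35} = 12,  u_{36} = 15,  u_{37} = 11,  u_{38} = 13,  u_{39} = 0,  u_{40} = 13,  u_{41} = 8,  u_{42} = 15.
Since (u_{41}, u_{42}) = (u_1, u_2) = (8, 15) (two consecutive terms determine the rest), the sequence is periodic with period 40.
(7739 - 1) mod 40 = 18, so u_{7739} = u_{19} = 0.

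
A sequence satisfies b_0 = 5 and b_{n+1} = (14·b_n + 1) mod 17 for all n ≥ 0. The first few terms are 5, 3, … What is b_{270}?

b_0 = 5, b_1 = 3, b_2 = 9, b_3 = 8, b_4 = 11, b_5 = 2, b_6 = 12, b_7 = 16, b_8 = 4, b_9 = 6, b_{10} = 0, b_{11} = 1, b_{12} = 15, b_{13} = 7, b_{14} = 14, b_{15} = 10, b_{16} = 5.
The sequence repeats with period 16.
So b_{270} = b_{0 + ((270-0) mod 16)} = b_{14} = 14.

14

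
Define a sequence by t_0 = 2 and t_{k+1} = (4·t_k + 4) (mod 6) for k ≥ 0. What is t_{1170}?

Computing terms: t_0 = 2; t_1 = 0; t_2 = 4; t_3 = 2.
The sequence repeats with period 3.
(1170 - 0) mod 3 = 0, so t_{1170} = t_0 = 2.

2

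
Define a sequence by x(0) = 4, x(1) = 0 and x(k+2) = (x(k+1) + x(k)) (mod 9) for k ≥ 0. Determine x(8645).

3

Listing terms: x(0) = 4; x(1) = 0; x(2) = 4; x(3) = 4; x(4) = 8; x(5) = 3; x(6) = 2; x(7) = 5; x(8) = 7; x(9) = 3; x(10) = 1; x(11) = 4; x(12) = 5; x(13) = 0; x(14) = 5; x(15) = 5; x(16) = 1; x(17) = 6; x(18) = 7; x(19) = 4; x(20) = 2; x(21) = 6; x(22) = 8; x(23) = 5; x(24) = 4; x(25) = 0.
The sequence repeats with period 24.
(8645 - 0) mod 24 = 5, so x(8645) = x(5) = 3.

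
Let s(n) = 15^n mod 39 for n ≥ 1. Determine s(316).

3

Listing terms: s(1) = 15, s(2) = 30, s(3) = 21, s(4) = 3, s(5) = 6, s(6) = 12, s(7) = 24, s(8) = 9, s(9) = 18, s(10) = 36, s(11) = 33, s(12) = 27, s(13) = 15.
The sequence repeats with period 12.
(316 - 1) mod 12 = 3, so s(316) = s(4) = 3.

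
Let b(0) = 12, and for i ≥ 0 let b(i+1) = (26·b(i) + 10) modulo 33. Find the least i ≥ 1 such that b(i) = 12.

We have b(0) = 12; b(1) = 25; b(2) = 0; b(3) = 10; b(4) = 6; b(5) = 1; b(6) = 3; b(7) = 22; b(8) = 21; b(9) = 28; b(10) = 12.
Since b(10) = b(0) = 12, the sequence is periodic with period 10.
The value 12 next appears (with i ≥ 1) at b(10).

10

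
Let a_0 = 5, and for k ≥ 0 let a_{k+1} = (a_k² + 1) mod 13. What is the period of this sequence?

4

We have a_0 = 5,  a_1 = 0,  a_2 = 1,  a_3 = 2,  a_4 = 5.
Since a_4 = a_0 = 5, the sequence is periodic with period 4.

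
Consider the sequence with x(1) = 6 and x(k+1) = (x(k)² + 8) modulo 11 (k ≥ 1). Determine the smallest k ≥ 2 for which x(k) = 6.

Computing terms: x(1) = 6, x(2) = 0, x(3) = 8, x(4) = 6.
The sequence repeats with period 3.
The value 6 next appears (with k ≥ 2) at x(4).

4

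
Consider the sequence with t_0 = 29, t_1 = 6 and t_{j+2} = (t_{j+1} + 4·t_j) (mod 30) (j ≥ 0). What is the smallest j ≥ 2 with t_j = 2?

We have t_0 = 29; t_1 = 6; t_2 = 2; t_3 = 26; t_4 = 4; t_5 = 18; t_6 = 4; t_7 = 16; t_8 = 2; t_9 = 6; t_{10} = 14; t_{11} = 8; t_{12} = 4; t_{13} = 6; t_{14} = 22; t_{15} = 16; t_{16} = 14; t_{17} = 18; t_{18} = 14; t_{19} = 26; t_{20} = 22; t_{21} = 6; t_{22} = 4; t_{23} = 28; t_{24} = 14; t_{25} = 6; t_{26} = 2.
Since (t_{25}, t_{26}) = (t_1, t_2) = (6, 2) (two consecutive terms determine the rest), the sequence is eventually periodic: after a pre-period of length 1 it cycles with period 24.
The value 2 first appears (with j ≥ 2) at t_2.

2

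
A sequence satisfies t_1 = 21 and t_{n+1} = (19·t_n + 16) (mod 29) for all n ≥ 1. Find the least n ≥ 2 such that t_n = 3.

t_1 = 21, t_2 = 9, t_3 = 13, t_4 = 2, t_5 = 25, t_6 = 27, t_7 = 7, t_8 = 4, t_9 = 5, t_{10} = 24, t_{11} = 8, t_{12} = 23, t_{13} = 18, t_{14} = 10, t_{15} = 3, t_{16} = 15, t_{17} = 11, t_{18} = 22, t_{19} = 28, t_{20} = 26, t_{21} = 17, t_{22} = 20, t_{23} = 19, t_{24} = 0, t_{25} = 16, t_{26} = 1, t_{27} = 6, t_{28} = 14, t_{29} = 21.
The sequence repeats with period 28.
The value 3 first appears (with n ≥ 2) at t_{15}.

15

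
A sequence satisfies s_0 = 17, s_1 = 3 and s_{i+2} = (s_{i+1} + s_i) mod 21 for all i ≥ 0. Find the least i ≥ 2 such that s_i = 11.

Listing terms: s_0 = 17; s_1 = 3; s_2 = 20; s_3 = 2; s_4 = 1; s_5 = 3; s_6 = 4; s_7 = 7; s_8 = 11; s_9 = 18; s_{10} = 8; s_{11} = 5; s_{12} = 13; s_{13} = 18; s_{14} = 10; s_{15} = 7; s_{16} = 17; s_{17} = 3.
Since (s_{16}, s_{17}) = (s_0, s_1) = (17, 3) (two consecutive terms determine the rest), the sequence is periodic with period 16.
The value 11 first appears (with i ≥ 2) at s_8.

8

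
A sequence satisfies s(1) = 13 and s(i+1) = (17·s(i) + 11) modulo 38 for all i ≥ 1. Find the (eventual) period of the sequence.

18

s(1) = 13,  s(2) = 4,  s(3) = 3,  s(4) = 24,  s(5) = 1,  s(6) = 28,  s(7) = 31,  s(8) = 6,  s(9) = 37,  s(10) = 32,  s(11) = 23,  s(12) = 22,  s(13) = 5,  s(14) = 20,  s(15) = 9,  s(16) = 12,  s(17) = 25,  s(18) = 18,  s(19) = 13.
The sequence repeats with period 18.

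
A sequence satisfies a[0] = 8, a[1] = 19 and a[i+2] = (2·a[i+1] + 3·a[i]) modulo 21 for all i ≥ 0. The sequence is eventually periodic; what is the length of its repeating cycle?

a[0] = 8, a[1] = 19, a[2] = 20, a[3] = 13, a[4] = 2, a[5] = 1, a[6] = 8, a[7] = 19.
Since (a[6], a[7]) = (a[0], a[1]) = (8, 19) (two consecutive terms determine the rest), the sequence is periodic with period 6.

6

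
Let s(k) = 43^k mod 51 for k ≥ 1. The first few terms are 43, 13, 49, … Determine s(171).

49

s(1) = 43, s(2) = 13, s(3) = 49, s(4) = 16, s(5) = 25, s(6) = 4, s(7) = 19, s(8) = 1, s(9) = 43.
The sequence repeats with period 8.
So s(171) = s(1 + ((171-1) mod 8)) = s(3) = 49.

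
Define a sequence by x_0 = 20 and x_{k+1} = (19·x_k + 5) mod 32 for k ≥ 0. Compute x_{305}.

1

We have x_0 = 20, x_1 = 1, x_2 = 24, x_3 = 13, x_4 = 28, x_5 = 25, x_6 = 0, x_7 = 5, x_8 = 4, x_9 = 17, x_{10} = 8, x_{11} = 29, x_{12} = 12, x_{13} = 9, x_{14} = 16, x_{15} = 21, x_{16} = 20.
The sequence repeats with period 16.
So x_{305} = x_{0 + ((305-0) mod 16)} = x_1 = 1.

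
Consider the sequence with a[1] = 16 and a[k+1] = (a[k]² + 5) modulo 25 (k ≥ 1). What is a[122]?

11

a[1] = 16, a[2] = 11, a[3] = 1, a[4] = 6, a[5] = 16.
Since a[5] = a[1] = 16, the sequence is periodic with period 4.
(122 - 1) mod 4 = 1, so a[122] = a[2] = 11.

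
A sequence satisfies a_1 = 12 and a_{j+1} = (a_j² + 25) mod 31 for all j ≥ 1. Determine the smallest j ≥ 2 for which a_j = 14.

a_1 = 12; a_2 = 14; a_3 = 4; a_4 = 10; a_5 = 1; a_6 = 26; a_7 = 19; a_8 = 14.
Since a_8 = a_2 = 14, the sequence is eventually periodic: after a pre-period of length 1 it cycles with period 6.
The value 14 first appears (with j ≥ 2) at a_2.

2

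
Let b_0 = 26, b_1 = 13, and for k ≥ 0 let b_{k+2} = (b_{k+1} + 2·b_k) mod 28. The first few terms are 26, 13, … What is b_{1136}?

9

Listing terms: b_0 = 26, b_1 = 13, b_2 = 9, b_3 = 7, b_4 = 25, b_5 = 11, b_6 = 5, b_7 = 27, b_8 = 9, b_9 = 7.
Since (b_8, b_9) = (b_2, b_3) = (9, 7) (two consecutive terms determine the rest), the sequence is eventually periodic: after a pre-period of length 2 it cycles with period 6.
For k ≥ 2, b_k depends only on (k - 2) mod 6. (1136 - 2) mod 6 = 0, so b_{1136} = b_2 = 9.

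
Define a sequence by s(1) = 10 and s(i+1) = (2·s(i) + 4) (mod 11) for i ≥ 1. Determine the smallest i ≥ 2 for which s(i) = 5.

9

We have s(1) = 10,  s(2) = 2,  s(3) = 8,  s(4) = 9,  s(5) = 0,  s(6) = 4,  s(7) = 1,  s(8) = 6,  s(9) = 5,  s(10) = 3,  s(11) = 10.
The sequence repeats with period 10.
The value 5 first appears (with i ≥ 2) at s(9).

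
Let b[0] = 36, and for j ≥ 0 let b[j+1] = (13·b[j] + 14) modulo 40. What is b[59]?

Listing terms: b[0] = 36; b[1] = 2; b[2] = 0; b[3] = 14; b[4] = 36.
Since b[4] = b[0] = 36, the sequence is periodic with period 4.
So b[59] = b[0 + ((59-0) mod 4)] = b[3] = 14.

14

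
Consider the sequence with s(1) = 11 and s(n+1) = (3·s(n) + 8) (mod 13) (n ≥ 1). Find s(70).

Computing terms: s(1) = 11,  s(2) = 2,  s(3) = 1,  s(4) = 11.
Since s(4) = s(1) = 11, the sequence is periodic with period 3.
So s(70) = s(1 + ((70-1) mod 3)) = s(1) = 11.

11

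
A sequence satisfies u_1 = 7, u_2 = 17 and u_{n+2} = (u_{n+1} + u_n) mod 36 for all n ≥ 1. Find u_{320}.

25

Computing terms: u_1 = 7; u_2 = 17; u_3 = 24; u_4 = 5; u_5 = 29; u_6 = 34; u_7 = 27; u_8 = 25; u_9 = 16; u_{10} = 5; u_{11} = 21; u_{12} = 26; u_{13} = 11; u_{14} = 1; u_{15} = 12; u_{16} = 13; u_{17} = 25; u_{18} = 2; u_{19} = 27; u_{20} = 29; u_{21} = 20; u_{22} = 13; u_{23} = 33; u_{24} = 10; u_{25} = 7; u_{26} = 17.
Since (u_{25}, u_{26}) = (u_1, u_2) = (7, 17) (two consecutive terms determine the rest), the sequence is periodic with period 24.
(320 - 1) mod 24 = 7, so u_{320} = u_8 = 25.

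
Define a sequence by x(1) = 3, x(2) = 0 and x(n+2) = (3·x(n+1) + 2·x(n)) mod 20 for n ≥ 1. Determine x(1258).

14

Computing terms: x(1) = 3; x(2) = 0; x(3) = 6; x(4) = 18; x(5) = 6; x(6) = 14; x(7) = 14; x(8) = 10; x(9) = 18; x(10) = 14; x(11) = 18; x(12) = 2; x(13) = 2; x(14) = 10; x(15) = 14; x(16) = 2; x(17) = 14; x(18) = 6; x(19) = 6; x(20) = 10; x(21) = 2; x(22) = 6; x(23) = 2; x(24) = 18; x(25) = 18; x(26) = 10; x(27) = 6; x(28) = 18.
Since (x(27), x(28)) = (x(3), x(4)) = (6, 18) (two consecutive terms determine the rest), the sequence is eventually periodic: after a pre-period of length 2 it cycles with period 24.
For n ≥ 3, x(n) depends only on (n - 3) mod 24. (1258 - 3) mod 24 = 7, so x(1258) = x(10) = 14.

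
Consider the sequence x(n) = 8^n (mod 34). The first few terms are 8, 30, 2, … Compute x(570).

30

x(1) = 8, x(2) = 30, x(3) = 2, x(4) = 16, x(5) = 26, x(6) = 4, x(7) = 32, x(8) = 18, x(9) = 8.
The sequence repeats with period 8.
So x(570) = x(1 + ((570-1) mod 8)) = x(2) = 30.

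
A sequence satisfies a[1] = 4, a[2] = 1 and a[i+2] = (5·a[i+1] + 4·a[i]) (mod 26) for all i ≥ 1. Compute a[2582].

15

Computing terms: a[1] = 4,  a[2] = 1,  a[3] = 21,  a[4] = 5,  a[5] = 5,  a[6] = 19,  a[7] = 11,  a[8] = 1,  a[9] = 23,  a[10] = 15,  a[11] = 11,  a[12] = 11,  a[13] = 21,  a[14] = 19,  a[15] = 23,  a[16] = 9,  a[17] = 7,  a[18] = 19,  a[19] = 19,  a[20] = 15,  a[21] = 21,  a[22] = 9,  a[23] = 25,  a[24] = 5,  a[25] = 21,  a[26] = 21,  a[27] = 7,  a[28] = 15,  a[29] = 25,  a[30] = 3,  a[31] = 11,  a[32] = 15,  a[33] = 15,  a[34] = 5,  a[35] = 7,  a[36] = 3,  a[37] = 17,  a[38] = 19,  a[39] = 7,  a[40] = 7,  a[41] = 11,  a[42] = 5,  a[43] = 17,  a[44] = 1,  a[45] = 21.
Since (a[44], a[45]) = (a[2], a[3]) = (1, 21) (two consecutive terms determine the rest), the sequence is eventually periodic: after a pre-period of length 1 it cycles with period 42.
For i ≥ 2, a[i] depends only on (i - 2) mod 42. (2582 - 2) mod 42 = 18, so a[2582] = a[20] = 15.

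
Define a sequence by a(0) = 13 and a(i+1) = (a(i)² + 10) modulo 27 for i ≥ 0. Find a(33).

14

We have a(0) = 13; a(1) = 17; a(2) = 2; a(3) = 14; a(4) = 17.
Since a(4) = a(1) = 17, the sequence is eventually periodic: after a pre-period of length 1 it cycles with period 3.
For i ≥ 1, a(i) depends only on (i - 1) mod 3. (33 - 1) mod 3 = 2, so a(33) = a(3) = 14.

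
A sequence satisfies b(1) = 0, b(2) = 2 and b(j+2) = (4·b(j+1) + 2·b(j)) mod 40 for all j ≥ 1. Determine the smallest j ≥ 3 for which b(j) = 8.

3

Computing terms: b(1) = 0,  b(2) = 2,  b(3) = 8,  b(4) = 36,  b(5) = 0,  b(6) = 32,  b(7) = 8,  b(8) = 16,  b(9) = 0,  b(10) = 32.
Since (b(9), b(10)) = (b(5), b(6)) = (0, 32) (two consecutive terms determine the rest), the sequence is eventually periodic: after a pre-period of length 4 it cycles with period 4.
The value 8 first appears (with j ≥ 3) at b(3).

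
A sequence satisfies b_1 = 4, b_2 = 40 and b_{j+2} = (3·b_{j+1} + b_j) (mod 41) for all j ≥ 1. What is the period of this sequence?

Listing terms: b_1 = 4; b_2 = 40; b_3 = 1; b_4 = 2; b_5 = 7; b_6 = 23; b_7 = 35; b_8 = 5; b_9 = 9; b_{10} = 32; b_{11} = 23; b_{12} = 19; b_{13} = 39; b_{14} = 13; b_{15} = 37; b_{16} = 1; b_{17} = 40; b_{18} = 39; b_{19} = 34; b_{20} = 18; b_{21} = 6; b_{22} = 36; b_{23} = 32; b_{24} = 9; b_{25} = 18; b_{26} = 22; b_{27} = 2; b_{28} = 28; b_{29} = 4; b_{30} = 40.
The sequence repeats with period 28.

28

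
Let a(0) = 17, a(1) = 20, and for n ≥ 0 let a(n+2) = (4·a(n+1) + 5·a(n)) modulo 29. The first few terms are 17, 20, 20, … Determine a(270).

a(0) = 17; a(1) = 20; a(2) = 20; a(3) = 6; a(4) = 8; a(5) = 4; a(6) = 27; a(7) = 12; a(8) = 9; a(9) = 9; a(10) = 23; a(11) = 21; a(12) = 25; a(13) = 2; a(14) = 17; a(15) = 20.
The sequence repeats with period 14.
(270 - 0) mod 14 = 4, so a(270) = a(4) = 8.

8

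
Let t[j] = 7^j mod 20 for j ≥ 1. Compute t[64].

1

t[1] = 7,  t[2] = 9,  t[3] = 3,  t[4] = 1,  t[5] = 7.
Since t[5] = t[1] = 7, the sequence is periodic with period 4.
(64 - 1) mod 4 = 3, so t[64] = t[4] = 1.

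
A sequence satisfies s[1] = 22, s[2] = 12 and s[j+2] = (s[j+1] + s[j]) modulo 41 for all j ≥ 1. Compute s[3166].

3

Listing terms: s[1] = 22; s[2] = 12; s[3] = 34; s[4] = 5; s[5] = 39; s[6] = 3; s[7] = 1; s[8] = 4; s[9] = 5; s[10] = 9; s[11] = 14; s[12] = 23; s[13] = 37; s[14] = 19; s[15] = 15; s[16] = 34; s[17] = 8; s[18] = 1; s[19] = 9; s[20] = 10; s[21] = 19; s[22] = 29; s[23] = 7; s[24] = 36; s[25] = 2; s[26] = 38; s[27] = 40; s[28] = 37; s[29] = 36; s[30] = 32; s[31] = 27; s[32] = 18; s[33] = 4; s[34] = 22; s[35] = 26; s[36] = 7; s[37] = 33; s[38] = 40; s[39] = 32; s[40] = 31; s[41] = 22; s[42] = 12.
Since (s[41], s[42]) = (s[1], s[2]) = (22, 12) (two consecutive terms determine the rest), the sequence is periodic with period 40.
(3166 - 1) mod 40 = 5, so s[3166] = s[6] = 3.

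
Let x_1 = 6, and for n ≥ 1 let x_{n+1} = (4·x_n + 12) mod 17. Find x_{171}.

3

Computing terms: x_1 = 6; x_2 = 2; x_3 = 3; x_4 = 7; x_5 = 6.
The sequence repeats with period 4.
(171 - 1) mod 4 = 2, so x_{171} = x_3 = 3.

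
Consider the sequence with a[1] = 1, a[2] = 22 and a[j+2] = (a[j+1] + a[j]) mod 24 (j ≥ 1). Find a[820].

We have a[1] = 1, a[2] = 22, a[3] = 23, a[4] = 21, a[5] = 20, a[6] = 17, a[7] = 13, a[8] = 6, a[9] = 19, a[10] = 1, a[11] = 20, a[12] = 21, a[13] = 17, a[14] = 14, a[15] = 7, a[16] = 21, a[17] = 4, a[18] = 1, a[19] = 5, a[20] = 6, a[21] = 11, a[22] = 17, a[23] = 4, a[24] = 21, a[25] = 1, a[26] = 22.
Since (a[25], a[26]) = (a[1], a[2]) = (1, 22) (two consecutive terms determine the rest), the sequence is periodic with period 24.
(820 - 1) mod 24 = 3, so a[820] = a[4] = 21.

21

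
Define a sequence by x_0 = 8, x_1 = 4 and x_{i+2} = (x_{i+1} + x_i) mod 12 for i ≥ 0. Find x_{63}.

Computing terms: x_0 = 8, x_1 = 4, x_2 = 0, x_3 = 4, x_4 = 4, x_5 = 8, x_6 = 0, x_7 = 8, x_8 = 8, x_9 = 4.
Since (x_8, x_9) = (x_0, x_1) = (8, 4) (two consecutive terms determine the rest), the sequence is periodic with period 8.
So x_{63} = x_{0 + ((63-0) mod 8)} = x_7 = 8.

8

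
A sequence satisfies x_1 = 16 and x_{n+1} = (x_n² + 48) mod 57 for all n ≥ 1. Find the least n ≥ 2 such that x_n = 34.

We have x_1 = 16,  x_2 = 19,  x_3 = 10,  x_4 = 34,  x_5 = 7,  x_6 = 40,  x_7 = 52,  x_8 = 16.
Since x_8 = x_1 = 16, the sequence is periodic with period 7.
The value 34 first appears (with n ≥ 2) at x_4.

4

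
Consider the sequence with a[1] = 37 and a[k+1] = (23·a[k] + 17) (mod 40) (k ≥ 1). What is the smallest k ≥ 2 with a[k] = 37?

Computing terms: a[1] = 37; a[2] = 28; a[3] = 21; a[4] = 20; a[5] = 37.
Since a[5] = a[1] = 37, the sequence is periodic with period 4.
The value 37 next appears (with k ≥ 2) at a[5].

5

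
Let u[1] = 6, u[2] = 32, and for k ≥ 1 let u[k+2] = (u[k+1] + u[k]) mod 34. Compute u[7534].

u[1] = 6, u[2] = 32, u[3] = 4, u[4] = 2, u[5] = 6, u[6] = 8, u[7] = 14, u[8] = 22, u[9] = 2, u[10] = 24, u[11] = 26, u[12] = 16, u[13] = 8, u[14] = 24, u[15] = 32, u[16] = 22, u[17] = 20, u[18] = 8, u[19] = 28, u[20] = 2, u[21] = 30, u[22] = 32, u[23] = 28, u[24] = 26, u[25] = 20, u[26] = 12, u[27] = 32, u[28] = 10, u[29] = 8, u[30] = 18, u[31] = 26, u[32] = 10, u[33] = 2, u[34] = 12, u[35] = 14, u[36] = 26, u[37] = 6, u[38] = 32.
The sequence repeats with period 36.
(7534 - 1) mod 36 = 9, so u[7534] = u[10] = 24.

24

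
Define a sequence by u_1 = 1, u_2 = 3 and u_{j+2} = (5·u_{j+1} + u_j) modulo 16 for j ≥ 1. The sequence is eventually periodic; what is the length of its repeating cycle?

Listing terms: u_1 = 1,  u_2 = 3,  u_3 = 0,  u_4 = 3,  u_5 = 15,  u_6 = 14,  u_7 = 5,  u_8 = 7,  u_9 = 8,  u_{10} = 15,  u_{11} = 3,  u_{12} = 14,  u_{13} = 9,  u_{14} = 11,  u_{15} = 0,  u_{16} = 11,  u_{17} = 7,  u_{18} = 14,  u_{19} = 13,  u_{20} = 15,  u_{21} = 8,  u_{22} = 7,  u_{23} = 11,  u_{24} = 14,  u_{25} = 1,  u_{26} = 3.
Since (u_{25}, u_{26}) = (u_1, u_2) = (1, 3) (two consecutive terms determine the rest), the sequence is periodic with period 24.

24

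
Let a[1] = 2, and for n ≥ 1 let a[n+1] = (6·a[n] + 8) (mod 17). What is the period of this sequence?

16

a[1] = 2,  a[2] = 3,  a[3] = 9,  a[4] = 11,  a[5] = 6,  a[6] = 10,  a[7] = 0,  a[8] = 8,  a[9] = 5,  a[10] = 4,  a[11] = 15,  a[12] = 13,  a[13] = 1,  a[14] = 14,  a[15] = 7,  a[16] = 16,  a[17] = 2.
Since a[17] = a[1] = 2, the sequence is periodic with period 16.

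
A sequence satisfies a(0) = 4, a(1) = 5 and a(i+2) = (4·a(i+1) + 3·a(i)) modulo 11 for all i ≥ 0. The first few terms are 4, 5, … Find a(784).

3

We have a(0) = 4; a(1) = 5; a(2) = 10; a(3) = 0; a(4) = 8; a(5) = 10; a(6) = 9; a(7) = 0; a(8) = 5; a(9) = 9; a(10) = 7; a(11) = 0; a(12) = 10; a(13) = 7; a(14) = 3; a(15) = 0; a(16) = 9; a(17) = 3; a(18) = 6; a(19) = 0; a(20) = 7; a(21) = 6; a(22) = 1; a(23) = 0; a(24) = 3; a(25) = 1; a(26) = 2; a(27) = 0; a(28) = 6; a(29) = 2; a(30) = 4; a(31) = 0; a(32) = 1; a(33) = 4; a(34) = 8; a(35) = 0; a(36) = 2; a(37) = 8; a(38) = 5; a(39) = 0; a(40) = 4; a(41) = 5.
Since (a(40), a(41)) = (a(0), a(1)) = (4, 5) (two consecutive terms determine the rest), the sequence is periodic with period 40.
So a(784) = a(0 + ((784-0) mod 40)) = a(24) = 3.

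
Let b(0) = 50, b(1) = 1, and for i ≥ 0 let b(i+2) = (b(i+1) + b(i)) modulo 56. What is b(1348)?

47

We have b(0) = 50; b(1) = 1; b(2) = 51; b(3) = 52; b(4) = 47; b(5) = 43; b(6) = 34; b(7) = 21; b(8) = 55; b(9) = 20; b(10) = 19; b(11) = 39; b(12) = 2; b(13) = 41; b(14) = 43; b(15) = 28; b(16) = 15; b(17) = 43; b(18) = 2; b(19) = 45; b(20) = 47; b(21) = 36; b(22) = 27; b(23) = 7; b(24) = 34; b(25) = 41; b(26) = 19; b(27) = 4; b(28) = 23; b(29) = 27; b(30) = 50; b(31) = 21; b(32) = 15; b(33) = 36; b(34) = 51; b(35) = 31; b(36) = 26; b(37) = 1; b(38) = 27; b(39) = 28; b(40) = 55; b(41) = 27; b(42) = 26; b(43) = 53; b(44) = 23; b(45) = 20; b(46) = 43; b(47) = 7; b(48) = 50; b(49) = 1.
Since (b(48), b(49)) = (b(0), b(1)) = (50, 1) (two consecutive terms determine the rest), the sequence is periodic with period 48.
(1348 - 0) mod 48 = 4, so b(1348) = b(4) = 47.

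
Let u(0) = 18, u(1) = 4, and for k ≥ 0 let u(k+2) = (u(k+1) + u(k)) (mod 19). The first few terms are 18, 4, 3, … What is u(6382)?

u(0) = 18,  u(1) = 4,  u(2) = 3,  u(3) = 7,  u(4) = 10,  u(5) = 17,  u(6) = 8,  u(7) = 6,  u(8) = 14,  u(9) = 1,  u(10) = 15,  u(11) = 16,  u(12) = 12,  u(13) = 9,  u(14) = 2,  u(15) = 11,  u(16) = 13,  u(17) = 5,  u(18) = 18,  u(19) = 4.
Since (u(18), u(19)) = (u(0), u(1)) = (18, 4) (two consecutive terms determine the rest), the sequence is periodic with period 18.
So u(6382) = u(0 + ((6382-0) mod 18)) = u(10) = 15.

15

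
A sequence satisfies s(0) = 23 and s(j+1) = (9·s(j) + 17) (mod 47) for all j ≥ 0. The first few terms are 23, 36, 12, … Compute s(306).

Computing terms: s(0) = 23,  s(1) = 36,  s(2) = 12,  s(3) = 31,  s(4) = 14,  s(5) = 2,  s(6) = 35,  s(7) = 3,  s(8) = 44,  s(9) = 37,  s(10) = 21,  s(11) = 18,  s(12) = 38,  s(13) = 30,  s(14) = 5,  s(15) = 15,  s(16) = 11,  s(17) = 22,  s(18) = 27,  s(19) = 25,  s(20) = 7,  s(21) = 33,  s(22) = 32,  s(23) = 23.
Since s(23) = s(0) = 23, the sequence is periodic with period 23.
So s(306) = s(0 + ((306-0) mod 23)) = s(7) = 3.

3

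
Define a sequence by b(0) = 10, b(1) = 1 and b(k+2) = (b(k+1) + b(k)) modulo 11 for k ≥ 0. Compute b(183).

Computing terms: b(0) = 10, b(1) = 1, b(2) = 0, b(3) = 1, b(4) = 1, b(5) = 2, b(6) = 3, b(7) = 5, b(8) = 8, b(9) = 2, b(10) = 10, b(11) = 1.
Since (b(10), b(11)) = (b(0), b(1)) = (10, 1) (two consecutive terms determine the rest), the sequence is periodic with period 10.
(183 - 0) mod 10 = 3, so b(183) = b(3) = 1.

1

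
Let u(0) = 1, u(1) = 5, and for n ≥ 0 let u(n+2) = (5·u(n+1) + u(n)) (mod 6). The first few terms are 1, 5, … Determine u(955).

Listing terms: u(0) = 1, u(1) = 5, u(2) = 2, u(3) = 3, u(4) = 5, u(5) = 4, u(6) = 1, u(7) = 3, u(8) = 4, u(9) = 5, u(10) = 5, u(11) = 0, u(12) = 5, u(13) = 1, u(14) = 4, u(15) = 3, u(16) = 1, u(17) = 2, u(18) = 5, u(19) = 3, u(20) = 2, u(21) = 1, u(22) = 1, u(23) = 0, u(24) = 1, u(25) = 5.
Since (u(24), u(25)) = (u(0), u(1)) = (1, 5) (two consecutive terms determine the rest), the sequence is periodic with period 24.
(955 - 0) mod 24 = 19, so u(955) = u(19) = 3.

3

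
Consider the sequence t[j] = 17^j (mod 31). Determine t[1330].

Listing terms: t[0] = 1, t[1] = 17, t[2] = 10, t[3] = 15, t[4] = 7, t[5] = 26, t[6] = 8, t[7] = 12, t[8] = 18, t[9] = 27, t[10] = 25, t[11] = 22, t[12] = 2, t[13] = 3, t[14] = 20, t[15] = 30, t[16] = 14, t[17] = 21, t[18] = 16, t[19] = 24, t[20] = 5, t[21] = 23, t[22] = 19, t[23] = 13, t[24] = 4, t[25] = 6, t[26] = 9, t[27] = 29, t[28] = 28, t[29] = 11, t[30] = 1.
Since t[30] = t[0] = 1, the sequence is periodic with period 30.
(1330 - 0) mod 30 = 10, so t[1330] = t[10] = 25.

25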